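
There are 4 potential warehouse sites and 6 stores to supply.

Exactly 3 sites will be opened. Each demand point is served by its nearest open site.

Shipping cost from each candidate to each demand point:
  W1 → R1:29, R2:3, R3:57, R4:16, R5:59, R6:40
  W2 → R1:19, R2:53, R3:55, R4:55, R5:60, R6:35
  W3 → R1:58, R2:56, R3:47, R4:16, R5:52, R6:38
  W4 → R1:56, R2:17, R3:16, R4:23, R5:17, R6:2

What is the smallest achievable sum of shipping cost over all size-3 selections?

Open {W1, W2, W4}.
  R1→W2 19, R2→W1 3, R3→W4 16, R4→W1 16, R5→W4 17, R6→W4 2  ⇒ total 73.
Compare {W1, W3, W4}: total 83.
Compare {W2, W3, W4}: total 87.
No size-3 selection does better; minimum is 73.

73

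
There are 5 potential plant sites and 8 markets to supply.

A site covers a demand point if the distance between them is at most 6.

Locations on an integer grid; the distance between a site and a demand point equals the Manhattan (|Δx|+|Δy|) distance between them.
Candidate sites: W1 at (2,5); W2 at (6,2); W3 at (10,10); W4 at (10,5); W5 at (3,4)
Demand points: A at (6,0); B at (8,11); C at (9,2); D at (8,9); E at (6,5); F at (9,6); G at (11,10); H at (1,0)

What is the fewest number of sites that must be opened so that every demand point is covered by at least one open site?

3

Coverage sets (demand points within 6 of each site):
  W1: {E, H}
  W2: {A, C, E}
  W3: {B, D, F, G}
  W4: {C, D, E, F, G}
  W5: {E, H}
No 2 sites suffice: every size-2 union leaves at least one demand point uncovered.
But {W1, W2, W3} covers everything, so the minimum is 3.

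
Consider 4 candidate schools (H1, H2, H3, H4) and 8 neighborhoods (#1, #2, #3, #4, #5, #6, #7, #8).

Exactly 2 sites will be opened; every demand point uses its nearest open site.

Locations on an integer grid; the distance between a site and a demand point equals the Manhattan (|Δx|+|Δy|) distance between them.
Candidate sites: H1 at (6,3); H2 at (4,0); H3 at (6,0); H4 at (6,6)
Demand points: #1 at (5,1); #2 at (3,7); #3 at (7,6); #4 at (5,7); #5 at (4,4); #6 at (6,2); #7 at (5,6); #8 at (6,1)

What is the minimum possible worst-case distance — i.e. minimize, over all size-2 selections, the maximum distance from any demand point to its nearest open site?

Open {H1, H4}.
  Farthest demand point is #2 at distance 4 (to H4); all others are ≤ 4.
With {H2, H4} the worst case is 4.
With {H3, H4} the worst case is 4.
No size-2 selection achieves below 4.

4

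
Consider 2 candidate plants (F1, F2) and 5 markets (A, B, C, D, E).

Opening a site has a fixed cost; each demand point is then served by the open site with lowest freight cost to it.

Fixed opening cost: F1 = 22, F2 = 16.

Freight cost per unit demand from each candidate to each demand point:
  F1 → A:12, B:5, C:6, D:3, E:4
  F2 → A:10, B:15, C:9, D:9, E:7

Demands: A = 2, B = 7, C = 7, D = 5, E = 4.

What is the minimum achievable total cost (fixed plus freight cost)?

154

Open {F1}: assign each demand point to its cheapest open site.
  A→F1 2×12=24, B→F1 7×5=35, C→F1 7×6=42, D→F1 5×3=15, E→F1 4×4=16
  freight cost 132, fixed 22 → total 154.
Compare {F1, F2}: freight cost 128 + fixed 38 = 166.
Compare {F2}: freight cost 261 + fixed 16 = 277.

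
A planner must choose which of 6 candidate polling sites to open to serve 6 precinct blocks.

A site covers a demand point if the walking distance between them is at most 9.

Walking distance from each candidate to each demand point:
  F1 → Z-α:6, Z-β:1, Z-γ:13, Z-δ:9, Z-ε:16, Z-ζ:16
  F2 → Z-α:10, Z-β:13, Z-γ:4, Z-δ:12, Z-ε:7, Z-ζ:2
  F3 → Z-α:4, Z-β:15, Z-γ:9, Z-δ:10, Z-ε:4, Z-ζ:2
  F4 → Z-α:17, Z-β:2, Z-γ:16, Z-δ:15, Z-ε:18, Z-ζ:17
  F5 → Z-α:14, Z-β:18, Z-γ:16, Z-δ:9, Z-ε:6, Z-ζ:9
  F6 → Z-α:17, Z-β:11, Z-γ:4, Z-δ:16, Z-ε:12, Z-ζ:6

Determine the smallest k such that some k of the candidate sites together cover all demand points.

2

Coverage sets (demand points within 9 of each site):
  F1: {Z-α, Z-β, Z-δ}
  F2: {Z-γ, Z-ε, Z-ζ}
  F3: {Z-α, Z-γ, Z-ε, Z-ζ}
  F4: {Z-β}
  F5: {Z-δ, Z-ε, Z-ζ}
  F6: {Z-γ, Z-ζ}
No single site covers all 6 demand points.
But {F1, F2} covers everything, so the minimum is 2.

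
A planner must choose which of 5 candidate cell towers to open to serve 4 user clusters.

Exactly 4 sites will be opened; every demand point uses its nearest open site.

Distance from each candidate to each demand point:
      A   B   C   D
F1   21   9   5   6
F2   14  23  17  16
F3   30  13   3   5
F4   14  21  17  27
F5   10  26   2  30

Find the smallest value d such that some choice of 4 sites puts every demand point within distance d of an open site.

10

Open {F1, F2, F3, F5}.
  Farthest demand point is A at distance 10 (to F5); all others are ≤ 10.
With {F1, F2, F4, F5} the worst case is 10.
With {F1, F3, F4, F5} the worst case is 10.
No size-4 selection achieves below 10.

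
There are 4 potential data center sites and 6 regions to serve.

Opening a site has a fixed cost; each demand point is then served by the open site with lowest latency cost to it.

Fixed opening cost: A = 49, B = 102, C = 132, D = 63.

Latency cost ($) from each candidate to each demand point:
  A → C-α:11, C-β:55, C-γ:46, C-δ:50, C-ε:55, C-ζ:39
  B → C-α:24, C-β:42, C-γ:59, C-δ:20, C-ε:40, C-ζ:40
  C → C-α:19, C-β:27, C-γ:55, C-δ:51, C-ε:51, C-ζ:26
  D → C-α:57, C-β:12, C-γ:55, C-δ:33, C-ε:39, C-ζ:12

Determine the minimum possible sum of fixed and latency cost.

Open {A, D}: assign each demand point to its cheapest open site.
  C-α→A 11, C-β→D 12, C-γ→A 46, C-δ→D 33, C-ε→D 39, C-ζ→D 12
  latency cost 153, fixed 112 → total 265.
Compare {D}: latency cost 208 + fixed 63 = 271.
Compare {A}: latency cost 256 + fixed 49 = 305.
Compare {B}: latency cost 225 + fixed 102 = 327.
All other subsets cost ≥ 271. Minimum total cost: 265.

265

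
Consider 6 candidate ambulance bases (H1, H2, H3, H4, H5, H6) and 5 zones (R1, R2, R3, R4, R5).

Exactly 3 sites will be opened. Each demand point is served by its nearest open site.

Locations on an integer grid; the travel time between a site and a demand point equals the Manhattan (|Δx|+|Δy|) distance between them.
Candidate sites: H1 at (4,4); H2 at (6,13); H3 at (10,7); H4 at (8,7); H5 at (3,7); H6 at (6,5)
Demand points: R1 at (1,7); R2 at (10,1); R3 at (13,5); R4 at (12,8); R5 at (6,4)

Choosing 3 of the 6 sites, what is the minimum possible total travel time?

Open {H3, H5, H6}.
  R1→H5 2, R2→H3 6, R3→H3 5, R4→H3 3, R5→H6 1  ⇒ total 17.
Compare {H1, H3, H5}: total 18.
Compare {H1, H3, H6}: total 21.
No size-3 selection does better; minimum is 17.

17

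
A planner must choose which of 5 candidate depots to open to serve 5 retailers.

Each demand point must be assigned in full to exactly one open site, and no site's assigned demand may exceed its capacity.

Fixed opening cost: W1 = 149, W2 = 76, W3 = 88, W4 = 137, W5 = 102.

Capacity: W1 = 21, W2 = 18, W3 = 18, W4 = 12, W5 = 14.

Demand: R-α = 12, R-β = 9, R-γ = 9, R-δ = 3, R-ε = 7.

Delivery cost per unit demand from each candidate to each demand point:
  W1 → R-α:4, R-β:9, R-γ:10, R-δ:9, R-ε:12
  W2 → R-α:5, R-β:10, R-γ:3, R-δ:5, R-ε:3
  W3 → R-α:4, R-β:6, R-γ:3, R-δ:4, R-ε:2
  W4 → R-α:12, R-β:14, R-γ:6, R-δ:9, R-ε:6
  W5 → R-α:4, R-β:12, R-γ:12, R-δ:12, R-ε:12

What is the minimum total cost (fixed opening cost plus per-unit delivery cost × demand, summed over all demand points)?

424

Open {W2, W3, W5}; cheapest assignment that respects the capacities:
  W2 (cap 18, load 12): R-γ, R-δ — cost 9×3 + 3×5 = 42
  W3 (cap 18, load 16): R-β, R-ε — cost 9×6 + 7×2 = 68
  W5 (cap 14, load 12): R-α — cost 12×4 = 48
  Shipping 158, fixed 266 → total 424.
  Any other capacity-feasible assignment to {W2, W3, W5} ships for at least 158.
Compare {W1, W2, W3}: its best feasible assignment gives total 471.
Compare {W2, W3, W4}: its best feasible assignment gives total 498.
Every other set of open sites that can feasibly serve all demand totals ≥ 471 even under its best assignment. Minimum: 424.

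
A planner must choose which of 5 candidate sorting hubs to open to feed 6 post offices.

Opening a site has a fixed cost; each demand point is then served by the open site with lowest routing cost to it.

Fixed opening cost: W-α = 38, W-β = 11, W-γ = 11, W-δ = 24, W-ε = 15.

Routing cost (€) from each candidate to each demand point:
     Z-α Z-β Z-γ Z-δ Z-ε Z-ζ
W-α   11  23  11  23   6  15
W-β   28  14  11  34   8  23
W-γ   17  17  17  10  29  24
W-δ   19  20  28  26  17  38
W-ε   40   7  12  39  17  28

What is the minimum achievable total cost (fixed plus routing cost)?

105

Open {W-β, W-γ}: assign each demand point to its cheapest open site.
  Z-α→W-γ 17, Z-β→W-β 14, Z-γ→W-β 11, Z-δ→W-γ 10, Z-ε→W-β 8, Z-ζ→W-β 23
  routing cost 83, fixed 22 → total 105.
Compare {W-γ, W-ε}: routing cost 87 + fixed 26 = 113.
Compare {W-β, W-γ, W-ε}: routing cost 76 + fixed 37 = 113.
Compare {W-α, W-γ}: routing cost 70 + fixed 49 = 119.
All other subsets cost ≥ 113. Minimum total cost: 105.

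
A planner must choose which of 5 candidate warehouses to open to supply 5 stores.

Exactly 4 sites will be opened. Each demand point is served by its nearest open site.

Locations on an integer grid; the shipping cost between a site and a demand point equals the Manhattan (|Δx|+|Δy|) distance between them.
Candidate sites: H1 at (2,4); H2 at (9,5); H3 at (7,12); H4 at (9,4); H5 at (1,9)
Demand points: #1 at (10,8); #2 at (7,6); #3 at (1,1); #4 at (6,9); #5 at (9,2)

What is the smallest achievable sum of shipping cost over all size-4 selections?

17

Open {H1, H2, H3, H4}.
  #1→H2 4, #2→H2 3, #3→H1 4, #4→H3 4, #5→H4 2  ⇒ total 17.
Compare {H1, H2, H3, H5}: total 18.
Compare {H1, H2, H4, H5}: total 18.
No size-4 selection does better; minimum is 17.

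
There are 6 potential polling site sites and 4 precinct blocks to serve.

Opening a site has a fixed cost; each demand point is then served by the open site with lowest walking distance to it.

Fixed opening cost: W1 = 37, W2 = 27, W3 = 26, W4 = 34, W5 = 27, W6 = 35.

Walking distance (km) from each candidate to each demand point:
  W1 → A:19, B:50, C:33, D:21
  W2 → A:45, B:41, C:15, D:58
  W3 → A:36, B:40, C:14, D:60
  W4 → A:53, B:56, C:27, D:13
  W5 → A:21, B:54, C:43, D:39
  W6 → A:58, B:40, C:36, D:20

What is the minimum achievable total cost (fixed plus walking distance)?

157

Open {W1, W3}: assign each demand point to its cheapest open site.
  A→W1 19, B→W3 40, C→W3 14, D→W1 21
  walking distance 94, fixed 63 → total 157.
Compare {W1}: walking distance 123 + fixed 37 = 160.
Compare {W1, W2}: walking distance 96 + fixed 64 = 160.
Compare {W3, W4}: walking distance 103 + fixed 60 = 163.
All other subsets cost ≥ 160. Minimum total cost: 157.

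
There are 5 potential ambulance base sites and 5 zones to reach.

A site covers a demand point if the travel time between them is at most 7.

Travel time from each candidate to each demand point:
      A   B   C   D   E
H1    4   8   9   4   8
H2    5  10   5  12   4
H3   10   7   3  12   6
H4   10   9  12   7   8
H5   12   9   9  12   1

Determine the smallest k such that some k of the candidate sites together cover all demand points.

2

Coverage sets (demand points within 7 of each site):
  H1: {A, D}
  H2: {A, C, E}
  H3: {B, C, E}
  H4: {D}
  H5: {E}
No single site covers all 5 demand points.
But {H1, H3} covers everything, so the minimum is 2.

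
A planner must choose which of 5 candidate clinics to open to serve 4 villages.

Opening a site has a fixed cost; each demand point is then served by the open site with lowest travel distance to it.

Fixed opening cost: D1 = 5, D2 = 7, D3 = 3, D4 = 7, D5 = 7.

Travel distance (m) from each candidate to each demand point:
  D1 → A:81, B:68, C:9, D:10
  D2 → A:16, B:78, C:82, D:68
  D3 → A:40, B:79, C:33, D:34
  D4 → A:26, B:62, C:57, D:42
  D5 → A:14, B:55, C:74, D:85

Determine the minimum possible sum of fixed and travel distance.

100

Open {D1, D5}: assign each demand point to its cheapest open site.
  A→D5 14, B→D5 55, C→D1 9, D→D1 10
  travel distance 88, fixed 12 → total 100.
Compare {D1, D3, D5}: travel distance 88 + fixed 15 = 103.
Compare {D1, D2, D5}: travel distance 88 + fixed 19 = 107.
Compare {D1, D4, D5}: travel distance 88 + fixed 19 = 107.
All other subsets cost ≥ 103. Minimum total cost: 100.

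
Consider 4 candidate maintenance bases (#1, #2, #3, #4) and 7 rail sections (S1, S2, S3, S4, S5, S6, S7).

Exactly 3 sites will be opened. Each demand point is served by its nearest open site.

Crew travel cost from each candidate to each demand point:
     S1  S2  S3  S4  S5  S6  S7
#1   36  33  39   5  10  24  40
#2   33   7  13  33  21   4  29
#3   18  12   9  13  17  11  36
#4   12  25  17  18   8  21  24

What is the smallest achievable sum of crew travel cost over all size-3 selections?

Open {#1, #2, #4}.
  S1→#4 12, S2→#2 7, S3→#2 13, S4→#1 5, S5→#4 8, S6→#2 4, S7→#4 24  ⇒ total 73.
Compare {#2, #3, #4}: total 77.
Compare {#1, #3, #4}: total 81.
No size-3 selection does better; minimum is 73.

73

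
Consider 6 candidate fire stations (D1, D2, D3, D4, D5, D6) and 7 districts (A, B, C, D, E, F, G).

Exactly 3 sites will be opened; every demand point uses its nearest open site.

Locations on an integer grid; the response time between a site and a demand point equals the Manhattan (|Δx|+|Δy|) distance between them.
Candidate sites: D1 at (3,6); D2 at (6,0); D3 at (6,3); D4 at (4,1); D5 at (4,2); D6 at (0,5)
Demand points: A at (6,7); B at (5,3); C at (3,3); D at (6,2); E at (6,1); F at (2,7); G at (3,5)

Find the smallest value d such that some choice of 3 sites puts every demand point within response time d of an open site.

4

Open {D1, D2, D3}.
  Farthest demand point is A at response time 4 (to D1); all others are ≤ 4.
With {D1, D2, D4} the worst case is 4.
With {D1, D2, D5} the worst case is 4.
No size-3 selection achieves below 4.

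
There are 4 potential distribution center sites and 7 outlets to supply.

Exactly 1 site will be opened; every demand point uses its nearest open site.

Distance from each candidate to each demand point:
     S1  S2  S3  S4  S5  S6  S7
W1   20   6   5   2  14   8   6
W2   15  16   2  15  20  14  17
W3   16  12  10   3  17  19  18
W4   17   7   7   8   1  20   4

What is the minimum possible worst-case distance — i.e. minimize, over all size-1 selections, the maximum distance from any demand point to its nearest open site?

19

Open {W3}.
  Farthest demand point is S6 at distance 19 (to W3); all others are ≤ 19.
With {W1} the worst case is 20.
With {W2} the worst case is 20.
No size-1 selection achieves below 19.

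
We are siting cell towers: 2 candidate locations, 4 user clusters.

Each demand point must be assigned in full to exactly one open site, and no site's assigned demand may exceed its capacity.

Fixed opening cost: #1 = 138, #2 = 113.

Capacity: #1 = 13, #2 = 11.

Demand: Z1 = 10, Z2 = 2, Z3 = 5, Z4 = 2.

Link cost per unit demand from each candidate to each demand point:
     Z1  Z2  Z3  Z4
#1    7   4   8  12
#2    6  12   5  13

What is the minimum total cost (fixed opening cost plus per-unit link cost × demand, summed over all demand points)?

Open {#1, #2}; cheapest assignment that respects the capacities:
  #1 (cap 13, load 12): Z1, Z2 — cost 10×7 + 2×4 = 78
  #2 (cap 11, load 7): Z3, Z4 — cost 5×5 + 2×13 = 51
  Shipping 129, fixed 251 → total 380.
  Any other capacity-feasible assignment to {#1, #2} ships for at least 129.
Total demand is 19 and no other set of sites has combined capacity ≥ 19, so {#1, #2} is the only feasible choice of open sites. Minimum: 380.

380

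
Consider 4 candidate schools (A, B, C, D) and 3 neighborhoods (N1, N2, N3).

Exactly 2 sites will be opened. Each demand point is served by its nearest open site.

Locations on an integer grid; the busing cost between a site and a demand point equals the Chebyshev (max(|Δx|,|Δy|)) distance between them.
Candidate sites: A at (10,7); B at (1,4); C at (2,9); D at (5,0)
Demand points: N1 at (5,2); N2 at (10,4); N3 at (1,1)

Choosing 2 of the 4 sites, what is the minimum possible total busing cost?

9

Open {A, D}.
  N1→D 2, N2→A 3, N3→D 4  ⇒ total 9.
Compare {A, B}: total 10.
Compare {B, D}: total 10.
No size-2 selection does better; minimum is 9.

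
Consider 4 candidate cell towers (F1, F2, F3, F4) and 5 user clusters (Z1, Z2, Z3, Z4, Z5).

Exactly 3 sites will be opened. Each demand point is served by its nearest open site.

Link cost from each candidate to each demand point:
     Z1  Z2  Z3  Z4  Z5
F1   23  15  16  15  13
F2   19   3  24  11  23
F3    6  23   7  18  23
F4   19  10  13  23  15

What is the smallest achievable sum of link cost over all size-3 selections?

40

Open {F1, F2, F3}.
  Z1→F3 6, Z2→F2 3, Z3→F3 7, Z4→F2 11, Z5→F1 13  ⇒ total 40.
Compare {F2, F3, F4}: total 42.
Compare {F1, F3, F4}: total 51.
No size-3 selection does better; minimum is 40.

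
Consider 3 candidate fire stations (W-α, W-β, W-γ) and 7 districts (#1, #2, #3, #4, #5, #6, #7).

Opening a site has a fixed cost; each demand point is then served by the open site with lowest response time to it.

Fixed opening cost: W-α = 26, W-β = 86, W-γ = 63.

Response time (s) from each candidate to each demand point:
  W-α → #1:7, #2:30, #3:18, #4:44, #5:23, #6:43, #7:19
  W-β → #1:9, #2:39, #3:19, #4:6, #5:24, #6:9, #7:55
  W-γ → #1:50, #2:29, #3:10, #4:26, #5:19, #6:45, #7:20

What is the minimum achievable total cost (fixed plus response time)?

210

Open {W-α}: assign each demand point to its cheapest open site.
  #1→W-α 7, #2→W-α 30, #3→W-α 18, #4→W-α 44, #5→W-α 23, #6→W-α 43, #7→W-α 19
  response time 184, fixed 26 → total 210.
Compare {W-α, W-β}: response time 112 + fixed 112 = 224.
Compare {W-α, W-γ}: response time 153 + fixed 89 = 242.
Compare {W-β}: response time 161 + fixed 86 = 247.
All other subsets cost ≥ 224. Minimum total cost: 210.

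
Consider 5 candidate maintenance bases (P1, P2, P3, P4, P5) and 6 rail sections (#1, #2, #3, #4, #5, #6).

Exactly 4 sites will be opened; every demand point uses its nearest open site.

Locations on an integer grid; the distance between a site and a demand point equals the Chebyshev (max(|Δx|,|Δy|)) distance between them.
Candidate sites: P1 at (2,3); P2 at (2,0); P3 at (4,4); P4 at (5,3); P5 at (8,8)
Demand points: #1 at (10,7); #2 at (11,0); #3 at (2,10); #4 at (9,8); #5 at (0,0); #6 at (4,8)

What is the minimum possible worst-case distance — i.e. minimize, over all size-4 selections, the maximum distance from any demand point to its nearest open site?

6

Open {P1, P2, P3, P4}.
  Farthest demand point is #2 at distance 6 (to P4); all others are ≤ 6.
With {P1, P2, P4, P5} the worst case is 6.
With {P1, P3, P4, P5} the worst case is 6.
No size-4 selection achieves below 6.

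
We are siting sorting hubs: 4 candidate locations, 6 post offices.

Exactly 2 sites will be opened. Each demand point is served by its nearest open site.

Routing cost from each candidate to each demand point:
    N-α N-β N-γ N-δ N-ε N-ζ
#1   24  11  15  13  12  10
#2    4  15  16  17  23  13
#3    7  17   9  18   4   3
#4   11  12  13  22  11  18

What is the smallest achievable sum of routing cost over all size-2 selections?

Open {#1, #3}.
  N-α→#3 7, N-β→#1 11, N-γ→#3 9, N-δ→#1 13, N-ε→#3 4, N-ζ→#3 3  ⇒ total 47.
Compare {#2, #3}: total 52.
Compare {#3, #4}: total 53.
No size-2 selection does better; minimum is 47.

47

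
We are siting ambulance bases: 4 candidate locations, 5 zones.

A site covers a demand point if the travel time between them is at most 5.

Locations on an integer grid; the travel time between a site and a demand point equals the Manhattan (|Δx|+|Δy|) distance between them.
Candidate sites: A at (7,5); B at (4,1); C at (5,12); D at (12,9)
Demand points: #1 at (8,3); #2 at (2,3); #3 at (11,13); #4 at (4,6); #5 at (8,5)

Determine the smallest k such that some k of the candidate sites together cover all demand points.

3

Coverage sets (demand points within 5 of each site):
  A: {#1, #4, #5}
  B: {#2, #4}
  C: {}
  D: {#3}
No 2 sites suffice: every size-2 union leaves at least one demand point uncovered.
But {A, B, D} covers everything, so the minimum is 3.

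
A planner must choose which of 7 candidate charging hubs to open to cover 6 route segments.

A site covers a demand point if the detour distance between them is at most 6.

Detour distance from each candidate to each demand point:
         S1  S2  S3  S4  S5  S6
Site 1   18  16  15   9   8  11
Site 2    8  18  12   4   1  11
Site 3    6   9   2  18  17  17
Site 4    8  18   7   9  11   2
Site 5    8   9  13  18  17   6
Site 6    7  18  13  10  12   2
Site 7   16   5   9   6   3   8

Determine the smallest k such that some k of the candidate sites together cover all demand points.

3

Coverage sets (demand points within 6 of each site):
  Site 1: {}
  Site 2: {S4, S5}
  Site 3: {S1, S3}
  Site 4: {S6}
  Site 5: {S6}
  Site 6: {S6}
  Site 7: {S2, S4, S5}
No 2 sites suffice: every size-2 union leaves at least one demand point uncovered.
But {Site 3, Site 4, Site 7} covers everything, so the minimum is 3.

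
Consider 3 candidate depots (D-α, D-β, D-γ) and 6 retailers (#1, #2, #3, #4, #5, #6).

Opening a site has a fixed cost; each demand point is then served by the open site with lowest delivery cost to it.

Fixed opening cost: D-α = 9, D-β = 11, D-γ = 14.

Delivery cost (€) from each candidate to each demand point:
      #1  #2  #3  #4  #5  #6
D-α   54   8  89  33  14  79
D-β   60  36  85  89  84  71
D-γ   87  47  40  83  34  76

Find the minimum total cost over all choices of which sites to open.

Open {D-α, D-γ}: assign each demand point to its cheapest open site.
  #1→D-α 54, #2→D-α 8, #3→D-γ 40, #4→D-α 33, #5→D-α 14, #6→D-γ 76
  delivery cost 225, fixed 23 → total 248.
Compare {D-α, D-β, D-γ}: delivery cost 220 + fixed 34 = 254.
Compare {D-α, D-β}: delivery cost 265 + fixed 20 = 285.
Compare {D-α}: delivery cost 277 + fixed 9 = 286.
All other subsets cost ≥ 254. Minimum total cost: 248.

248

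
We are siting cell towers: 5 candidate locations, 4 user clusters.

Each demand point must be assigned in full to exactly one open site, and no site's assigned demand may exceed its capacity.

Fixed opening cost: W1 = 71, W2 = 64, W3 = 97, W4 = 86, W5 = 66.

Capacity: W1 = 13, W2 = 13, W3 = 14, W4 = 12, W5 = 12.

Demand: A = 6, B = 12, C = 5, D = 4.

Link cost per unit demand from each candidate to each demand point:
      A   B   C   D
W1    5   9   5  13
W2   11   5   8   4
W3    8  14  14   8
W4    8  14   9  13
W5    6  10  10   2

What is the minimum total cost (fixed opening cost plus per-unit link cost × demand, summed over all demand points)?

324

Open {W1, W2, W5}; cheapest assignment that respects the capacities:
  W1 (cap 13, load 11): A, C — cost 6×5 + 5×5 = 55
  W2 (cap 13, load 12): B — cost 12×5 = 60
  W5 (cap 12, load 4): D — cost 4×2 = 8
  Shipping 123, fixed 201 → total 324.
  Any other capacity-feasible assignment to {W1, W2, W5} ships for at least 123.
Compare {W2, W4, W5}: its best feasible assignment gives total 365.
Compare {W1, W2, W3}: its best feasible assignment gives total 379.
Every other set of open sites that can feasibly serve all demand totals ≥ 365 even under its best assignment. Minimum: 324.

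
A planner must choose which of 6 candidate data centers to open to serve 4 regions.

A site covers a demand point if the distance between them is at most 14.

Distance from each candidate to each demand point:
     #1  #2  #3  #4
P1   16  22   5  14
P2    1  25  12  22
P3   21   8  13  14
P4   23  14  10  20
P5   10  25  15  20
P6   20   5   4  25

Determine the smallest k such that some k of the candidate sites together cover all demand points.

2

Coverage sets (demand points within 14 of each site):
  P1: {#3, #4}
  P2: {#1, #3}
  P3: {#2, #3, #4}
  P4: {#2, #3}
  P5: {#1}
  P6: {#2, #3}
No single site covers all 4 demand points.
But {P2, P3} covers everything, so the minimum is 2.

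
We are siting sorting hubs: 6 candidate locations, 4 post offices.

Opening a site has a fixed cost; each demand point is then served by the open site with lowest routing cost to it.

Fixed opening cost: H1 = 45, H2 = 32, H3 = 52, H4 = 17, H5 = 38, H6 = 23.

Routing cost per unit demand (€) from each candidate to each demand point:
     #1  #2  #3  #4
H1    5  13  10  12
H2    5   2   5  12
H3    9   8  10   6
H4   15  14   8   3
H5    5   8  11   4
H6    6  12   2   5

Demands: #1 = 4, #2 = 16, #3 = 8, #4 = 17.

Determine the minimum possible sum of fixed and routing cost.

191

Open {H2, H4, H6}: assign each demand point to its cheapest open site.
  #1→H2 4×5=20, #2→H2 16×2=32, #3→H6 8×2=16, #4→H4 17×3=51
  routing cost 119, fixed 72 → total 191.
Compare {H2, H4}: routing cost 143 + fixed 49 = 192.
Compare {H2, H6}: routing cost 153 + fixed 55 = 208.
Compare {H2, H5, H6}: routing cost 136 + fixed 93 = 229.
All other subsets cost ≥ 192. Minimum total cost: 191.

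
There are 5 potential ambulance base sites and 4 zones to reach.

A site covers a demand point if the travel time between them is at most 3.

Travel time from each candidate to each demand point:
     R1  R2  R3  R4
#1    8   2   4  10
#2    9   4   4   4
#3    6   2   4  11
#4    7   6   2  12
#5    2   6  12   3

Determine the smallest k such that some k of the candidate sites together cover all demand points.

Coverage sets (demand points within 3 of each site):
  #1: {R2}
  #2: {}
  #3: {R2}
  #4: {R3}
  #5: {R1, R4}
No 2 sites suffice: every size-2 union leaves at least one demand point uncovered.
But {#1, #4, #5} covers everything, so the minimum is 3.

3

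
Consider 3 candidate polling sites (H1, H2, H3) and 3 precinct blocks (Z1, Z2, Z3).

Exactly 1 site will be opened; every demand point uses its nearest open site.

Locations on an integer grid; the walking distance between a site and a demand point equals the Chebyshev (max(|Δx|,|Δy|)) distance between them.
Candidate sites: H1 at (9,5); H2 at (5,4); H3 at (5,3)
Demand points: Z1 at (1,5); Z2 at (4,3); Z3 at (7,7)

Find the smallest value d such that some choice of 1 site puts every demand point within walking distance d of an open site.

Open {H2}.
  Farthest demand point is Z1 at walking distance 4 (to H2); all others are ≤ 4.
With {H3} the worst case is 4.
With {H1} the worst case is 8.
No size-1 selection achieves below 4.

4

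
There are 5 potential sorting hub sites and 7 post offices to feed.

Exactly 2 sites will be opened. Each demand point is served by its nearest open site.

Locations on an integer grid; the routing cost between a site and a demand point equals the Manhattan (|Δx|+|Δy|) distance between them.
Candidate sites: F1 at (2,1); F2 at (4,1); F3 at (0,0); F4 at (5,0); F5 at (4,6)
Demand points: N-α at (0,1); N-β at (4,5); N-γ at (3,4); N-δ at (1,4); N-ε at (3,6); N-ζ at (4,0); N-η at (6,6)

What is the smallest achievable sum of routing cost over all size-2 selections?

Open {F1, F5}.
  N-α→F1 2, N-β→F5 1, N-γ→F5 3, N-δ→F1 4, N-ε→F5 1, N-ζ→F1 3, N-η→F5 2  ⇒ total 16.
Compare {F2, F5}: total 17.
Compare {F3, F5}: total 17.
No size-2 selection does better; minimum is 16.

16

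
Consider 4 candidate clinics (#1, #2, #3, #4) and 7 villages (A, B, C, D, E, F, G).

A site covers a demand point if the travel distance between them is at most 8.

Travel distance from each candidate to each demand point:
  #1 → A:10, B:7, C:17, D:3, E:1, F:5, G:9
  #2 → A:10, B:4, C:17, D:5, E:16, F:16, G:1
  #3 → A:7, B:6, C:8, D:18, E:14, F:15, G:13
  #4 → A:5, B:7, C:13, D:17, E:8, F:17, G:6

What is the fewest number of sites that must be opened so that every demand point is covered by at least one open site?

3

Coverage sets (demand points within 8 of each site):
  #1: {B, D, E, F}
  #2: {B, D, G}
  #3: {A, B, C}
  #4: {A, B, E, G}
No 2 sites suffice: every size-2 union leaves at least one demand point uncovered.
But {#1, #2, #3} covers everything, so the minimum is 3.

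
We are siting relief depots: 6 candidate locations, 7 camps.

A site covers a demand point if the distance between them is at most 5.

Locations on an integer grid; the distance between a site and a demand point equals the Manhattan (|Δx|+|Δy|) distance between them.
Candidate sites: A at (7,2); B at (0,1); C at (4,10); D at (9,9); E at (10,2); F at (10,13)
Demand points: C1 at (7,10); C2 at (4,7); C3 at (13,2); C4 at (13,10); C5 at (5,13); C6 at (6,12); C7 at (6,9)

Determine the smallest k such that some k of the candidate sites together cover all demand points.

3

Coverage sets (demand points within 5 of each site):
  A: {}
  B: {}
  C: {C1, C2, C5, C6, C7}
  D: {C1, C4, C7}
  E: {C3}
  F: {C5, C6}
No 2 sites suffice: every size-2 union leaves at least one demand point uncovered.
But {C, D, E} covers everything, so the minimum is 3.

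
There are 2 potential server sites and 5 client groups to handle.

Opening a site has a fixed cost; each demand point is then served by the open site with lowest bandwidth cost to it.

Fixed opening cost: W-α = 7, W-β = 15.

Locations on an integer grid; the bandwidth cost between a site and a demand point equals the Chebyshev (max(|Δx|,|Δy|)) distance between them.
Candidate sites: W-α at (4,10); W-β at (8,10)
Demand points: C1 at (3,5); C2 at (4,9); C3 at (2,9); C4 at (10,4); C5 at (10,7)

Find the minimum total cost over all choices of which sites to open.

Open {W-α}: assign each demand point to its cheapest open site.
  C1→W-α 5, C2→W-α 1, C3→W-α 2, C4→W-α 6, C5→W-α 6
  bandwidth cost 20, fixed 7 → total 27.
Compare {W-β}: bandwidth cost 24 + fixed 15 = 39.
Compare {W-α, W-β}: bandwidth cost 17 + fixed 22 = 39.

27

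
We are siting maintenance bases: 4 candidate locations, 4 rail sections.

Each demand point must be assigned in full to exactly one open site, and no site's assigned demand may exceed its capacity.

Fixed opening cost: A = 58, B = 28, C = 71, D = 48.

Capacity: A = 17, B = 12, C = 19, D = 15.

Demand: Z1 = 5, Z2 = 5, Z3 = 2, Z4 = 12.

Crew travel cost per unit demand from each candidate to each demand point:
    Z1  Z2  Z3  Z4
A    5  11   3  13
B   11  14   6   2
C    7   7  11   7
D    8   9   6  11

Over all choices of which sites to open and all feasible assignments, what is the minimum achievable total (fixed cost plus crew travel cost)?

Open {A, B}; cheapest assignment that respects the capacities:
  A (cap 17, load 12): Z1, Z2, Z3 — cost 5×5 + 5×11 + 2×3 = 86
  B (cap 12, load 12): Z4 — cost 12×2 = 24
  Shipping 110, fixed 86 → total 196.
  Any other capacity-feasible assignment to {A, B} ships for at least 110.
Compare {B, D}: its best feasible assignment gives total 197.
Compare {B, C}: its best feasible assignment gives total 215.
Every other set of open sites that can feasibly serve all demand totals ≥ 197 even under its best assignment. Minimum: 196.

196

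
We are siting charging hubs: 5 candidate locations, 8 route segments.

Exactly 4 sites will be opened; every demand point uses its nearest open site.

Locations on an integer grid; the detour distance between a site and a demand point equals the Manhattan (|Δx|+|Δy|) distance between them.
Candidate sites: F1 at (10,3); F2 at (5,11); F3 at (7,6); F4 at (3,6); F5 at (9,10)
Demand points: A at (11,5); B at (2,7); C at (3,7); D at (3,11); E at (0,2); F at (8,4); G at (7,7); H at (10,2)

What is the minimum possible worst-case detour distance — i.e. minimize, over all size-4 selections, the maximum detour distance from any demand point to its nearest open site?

7

Open {F1, F2, F3, F4}.
  Farthest demand point is E at detour distance 7 (to F4); all others are ≤ 7.
With {F1, F2, F4, F5} the worst case is 7.
With {F1, F3, F4, F5} the worst case is 7.
No size-4 selection achieves below 7.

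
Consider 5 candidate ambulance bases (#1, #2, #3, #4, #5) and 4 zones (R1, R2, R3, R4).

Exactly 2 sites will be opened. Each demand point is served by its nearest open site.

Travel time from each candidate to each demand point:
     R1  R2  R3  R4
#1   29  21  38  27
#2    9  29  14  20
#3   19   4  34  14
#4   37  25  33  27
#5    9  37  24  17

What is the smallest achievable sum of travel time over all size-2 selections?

41

Open {#2, #3}.
  R1→#2 9, R2→#3 4, R3→#2 14, R4→#3 14  ⇒ total 41.
Compare {#3, #5}: total 51.
Compare {#1, #2}: total 64.
No size-2 selection does better; minimum is 41.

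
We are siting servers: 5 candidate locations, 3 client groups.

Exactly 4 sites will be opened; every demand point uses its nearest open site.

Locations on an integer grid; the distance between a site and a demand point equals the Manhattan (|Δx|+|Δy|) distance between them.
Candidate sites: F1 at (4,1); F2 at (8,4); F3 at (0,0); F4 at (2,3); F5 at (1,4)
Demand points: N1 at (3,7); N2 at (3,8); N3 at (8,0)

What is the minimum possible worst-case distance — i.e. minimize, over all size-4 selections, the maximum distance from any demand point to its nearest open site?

6

Open {F1, F2, F3, F4}.
  Farthest demand point is N2 at distance 6 (to F4); all others are ≤ 6.
With {F1, F2, F3, F5} the worst case is 6.
With {F1, F2, F4, F5} the worst case is 6.
No size-4 selection achieves below 6.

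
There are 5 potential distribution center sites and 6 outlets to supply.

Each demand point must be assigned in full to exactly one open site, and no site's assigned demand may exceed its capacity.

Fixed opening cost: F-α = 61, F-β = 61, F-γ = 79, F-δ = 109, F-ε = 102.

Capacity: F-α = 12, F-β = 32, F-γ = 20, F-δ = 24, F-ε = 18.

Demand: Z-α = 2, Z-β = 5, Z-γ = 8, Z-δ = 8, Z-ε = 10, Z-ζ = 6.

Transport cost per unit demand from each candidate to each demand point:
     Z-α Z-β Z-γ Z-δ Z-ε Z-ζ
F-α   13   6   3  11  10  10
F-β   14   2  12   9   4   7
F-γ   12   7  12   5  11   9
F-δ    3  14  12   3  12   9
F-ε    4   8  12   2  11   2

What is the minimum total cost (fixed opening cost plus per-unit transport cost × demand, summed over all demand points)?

Open {F-α, F-β, F-ε}; cheapest assignment that respects the capacities:
  F-α (cap 12, load 8): Z-γ — cost 8×3 = 24
  F-β (cap 32, load 15): Z-β, Z-ε — cost 5×2 + 10×4 = 50
  F-ε (cap 18, load 16): Z-α, Z-δ, Z-ζ — cost 2×4 + 8×2 + 6×2 = 36
  Shipping 110, fixed 224 → total 334.
  Any other capacity-feasible assignment to {F-α, F-β, F-ε} ships for at least 110.
Compare {F-α, F-β}: its best feasible assignment gives total 336.
Compare {F-β, F-ε}: its best feasible assignment gives total 345.
Every other set of open sites that can feasibly serve all demand totals ≥ 336 even under its best assignment. Minimum: 334.

334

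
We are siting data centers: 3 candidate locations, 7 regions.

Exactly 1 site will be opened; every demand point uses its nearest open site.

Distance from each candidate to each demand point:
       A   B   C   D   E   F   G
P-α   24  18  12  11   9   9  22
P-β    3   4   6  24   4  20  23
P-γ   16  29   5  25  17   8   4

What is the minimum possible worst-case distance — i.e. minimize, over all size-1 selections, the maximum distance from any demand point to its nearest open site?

24

Open {P-α}.
  Farthest demand point is A at distance 24 (to P-α); all others are ≤ 24.
With {P-β} the worst case is 24.
With {P-γ} the worst case is 29.
No size-1 selection achieves below 24.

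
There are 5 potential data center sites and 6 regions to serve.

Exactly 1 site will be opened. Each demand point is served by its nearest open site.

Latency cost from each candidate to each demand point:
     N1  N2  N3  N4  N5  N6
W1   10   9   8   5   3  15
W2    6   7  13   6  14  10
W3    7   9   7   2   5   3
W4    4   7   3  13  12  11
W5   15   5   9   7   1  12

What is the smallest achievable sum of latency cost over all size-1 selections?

33

Open {W3}.
  N1→W3 7, N2→W3 9, N3→W3 7, N4→W3 2, N5→W3 5, N6→W3 3  ⇒ total 33.
Compare {W5}: total 49.
Compare {W1}: total 50.
No size-1 selection does better; minimum is 33.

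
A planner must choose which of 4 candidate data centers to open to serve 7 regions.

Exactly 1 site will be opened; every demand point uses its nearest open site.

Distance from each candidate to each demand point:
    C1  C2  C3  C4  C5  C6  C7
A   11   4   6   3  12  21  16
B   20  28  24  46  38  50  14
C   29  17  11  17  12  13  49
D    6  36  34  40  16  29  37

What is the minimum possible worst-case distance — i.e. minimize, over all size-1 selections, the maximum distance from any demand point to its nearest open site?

21

Open {A}.
  Farthest demand point is C6 at distance 21 (to A); all others are ≤ 21.
With {D} the worst case is 40.
With {C} the worst case is 49.
No size-1 selection achieves below 21.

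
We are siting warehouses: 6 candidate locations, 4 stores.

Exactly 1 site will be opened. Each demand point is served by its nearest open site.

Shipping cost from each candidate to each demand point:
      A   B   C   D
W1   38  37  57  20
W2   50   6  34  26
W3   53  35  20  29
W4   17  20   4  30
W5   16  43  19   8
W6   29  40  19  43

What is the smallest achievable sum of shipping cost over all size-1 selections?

71

Open {W4}.
  A→W4 17, B→W4 20, C→W4 4, D→W4 30  ⇒ total 71.
Compare {W5}: total 86.
Compare {W2}: total 116.
No size-1 selection does better; minimum is 71.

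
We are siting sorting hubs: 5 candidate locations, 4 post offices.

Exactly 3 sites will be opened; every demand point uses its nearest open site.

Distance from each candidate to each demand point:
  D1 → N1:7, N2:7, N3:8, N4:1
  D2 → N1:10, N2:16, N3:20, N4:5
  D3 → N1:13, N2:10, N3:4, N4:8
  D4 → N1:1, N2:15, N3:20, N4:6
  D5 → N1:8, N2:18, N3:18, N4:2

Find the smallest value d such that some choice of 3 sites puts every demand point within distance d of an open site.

Open {D1, D2, D3}.
  Farthest demand point is N1 at distance 7 (to D1); all others are ≤ 7.
With {D1, D3, D4} the worst case is 7.
With {D1, D3, D5} the worst case is 7.
No size-3 selection achieves below 7.

7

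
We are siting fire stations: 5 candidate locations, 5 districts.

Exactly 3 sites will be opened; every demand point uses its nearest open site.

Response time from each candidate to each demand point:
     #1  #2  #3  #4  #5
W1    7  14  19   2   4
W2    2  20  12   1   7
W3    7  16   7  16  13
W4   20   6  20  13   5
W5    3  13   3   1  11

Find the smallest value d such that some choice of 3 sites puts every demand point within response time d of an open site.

6

Open {W1, W4, W5}.
  Farthest demand point is #2 at response time 6 (to W4); all others are ≤ 6.
With {W2, W4, W5} the worst case is 6.
With {W3, W4, W5} the worst case is 6.
No size-3 selection achieves below 6.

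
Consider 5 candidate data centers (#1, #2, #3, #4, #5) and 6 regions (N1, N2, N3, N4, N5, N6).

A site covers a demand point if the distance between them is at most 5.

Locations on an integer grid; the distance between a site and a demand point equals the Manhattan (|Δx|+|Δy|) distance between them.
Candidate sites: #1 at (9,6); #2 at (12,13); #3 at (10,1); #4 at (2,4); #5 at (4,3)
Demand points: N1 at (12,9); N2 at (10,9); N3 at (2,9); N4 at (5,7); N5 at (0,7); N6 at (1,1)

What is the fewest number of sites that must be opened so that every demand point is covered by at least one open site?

Coverage sets (demand points within 5 of each site):
  #1: {N2, N4}
  #2: {N1}
  #3: {}
  #4: {N3, N5, N6}
  #5: {N4, N6}
No 2 sites suffice: every size-2 union leaves at least one demand point uncovered.
But {#1, #2, #4} covers everything, so the minimum is 3.

3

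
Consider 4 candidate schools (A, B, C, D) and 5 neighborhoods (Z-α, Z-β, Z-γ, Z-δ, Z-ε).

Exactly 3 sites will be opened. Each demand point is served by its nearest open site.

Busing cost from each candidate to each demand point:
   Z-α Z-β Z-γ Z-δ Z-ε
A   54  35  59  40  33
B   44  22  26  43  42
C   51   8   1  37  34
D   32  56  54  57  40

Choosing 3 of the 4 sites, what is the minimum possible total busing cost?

111

Open {A, C, D}.
  Z-α→D 32, Z-β→C 8, Z-γ→C 1, Z-δ→C 37, Z-ε→A 33  ⇒ total 111.
Compare {B, C, D}: total 112.
Compare {A, B, C}: total 123.
No size-3 selection does better; minimum is 111.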